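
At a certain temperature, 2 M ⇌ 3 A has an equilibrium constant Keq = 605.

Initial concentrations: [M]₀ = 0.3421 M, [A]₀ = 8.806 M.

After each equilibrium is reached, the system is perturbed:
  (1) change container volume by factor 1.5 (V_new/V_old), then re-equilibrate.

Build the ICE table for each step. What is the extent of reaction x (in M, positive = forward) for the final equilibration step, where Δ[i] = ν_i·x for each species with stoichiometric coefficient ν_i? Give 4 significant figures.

Q₀ = 5835 vs Keq = 605 ⇒ Q>K, reverse
Step 1:
                  M         A
  I          0.3421     8.806
  C          0.5695   -0.8543
  E          0.9116     7.952
  solve Keq expr → x = -0.2848; check Q = 605
Then change container volume by factor 1.5 (V_new/V_old).
Step 2:
                  M         A
  I          0.6077     5.301
  C        -0.09202     0.138
  E          0.5157     5.439
  solve Keq expr → x = 0.04601; check Q = 605

x = 0.04601 M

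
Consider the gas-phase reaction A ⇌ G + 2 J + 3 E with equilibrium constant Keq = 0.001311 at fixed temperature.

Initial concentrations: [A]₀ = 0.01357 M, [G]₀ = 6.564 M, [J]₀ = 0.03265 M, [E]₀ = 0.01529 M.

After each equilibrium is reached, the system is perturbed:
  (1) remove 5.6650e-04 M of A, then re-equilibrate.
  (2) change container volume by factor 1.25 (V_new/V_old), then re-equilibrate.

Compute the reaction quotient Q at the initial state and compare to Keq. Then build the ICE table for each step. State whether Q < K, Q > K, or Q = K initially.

Q₀ = 1.8432e-06 vs Keq = 0.001311 ⇒ Q<K, forward
Step 1:
                   A          G          J          E
  Initial    0.01357      6.564    0.03265    0.01529
  Change     -0.0116     0.0116    0.02321    0.03481
  Equil     0.001967      6.576    0.05586     0.0501
  solve Keq expr → x = 0.0116; check Q = 0.001311
Then remove 5.6650e-04 M of A.
Step 2:
                   A          G          J          E
  Initial   0.001401      6.576    0.05586     0.0501
  Change  3.8376e-04 -3.8376e-04 -7.6753e-04  -0.001151
  Equil     0.001785      6.575    0.05509    0.04895
  solve Keq expr → x = -3.8376e-04; check Q = 0.001311
Then change container volume by factor 1.25 (V_new/V_old).
Step 3:
                   A          G          J          E
  Initial   0.001428       5.26    0.04407    0.03916
  Change  -8.2289e-04 8.2289e-04   0.001646   0.002469
  Equil   6.0490e-04      5.261    0.04572    0.04163
  solve Keq expr → x = 8.2289e-04; check Q = 0.001311

Q₀ = 1.8432e-06; Q < K (proceeds forward)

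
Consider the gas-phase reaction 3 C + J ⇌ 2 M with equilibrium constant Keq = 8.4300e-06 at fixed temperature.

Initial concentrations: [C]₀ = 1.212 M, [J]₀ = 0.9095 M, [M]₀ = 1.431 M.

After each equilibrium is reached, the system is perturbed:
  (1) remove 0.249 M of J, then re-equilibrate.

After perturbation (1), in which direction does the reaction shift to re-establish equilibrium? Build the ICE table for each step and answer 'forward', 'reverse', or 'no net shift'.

Direction: reverse

Q₀ = 1.265 vs Keq = 8.4300e-06 ⇒ Q>K, reverse
Step 1:
                   C          J          M
  Initial      1.212     0.9095      1.431
  Change       2.113     0.7043     -1.409
  Equil        3.325      1.614    0.02236
  solve Keq expr → x = -0.7043; check Q = 8.4300e-06
Then remove 0.249 M of J.
Step 2:
                   C          J          M
  Initial      3.325      1.365    0.02236
  Change    0.002649 8.8309e-04  -0.001766
  Equil        3.328      1.366     0.0206
  solve Keq expr → x = -8.8309e-04; check Q = 8.4300e-06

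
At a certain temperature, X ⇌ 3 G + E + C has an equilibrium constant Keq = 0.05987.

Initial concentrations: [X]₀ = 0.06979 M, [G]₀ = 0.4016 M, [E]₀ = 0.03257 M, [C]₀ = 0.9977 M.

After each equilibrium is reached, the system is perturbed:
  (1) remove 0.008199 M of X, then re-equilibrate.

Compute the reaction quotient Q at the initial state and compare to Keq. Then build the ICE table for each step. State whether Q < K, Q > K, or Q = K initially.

Q₀ = 0.03016; Q < K (proceeds forward)

Q₀ = 0.03016 vs Keq = 0.05987 ⇒ Q<K, forward
Step 1:
                  X         G         E         C
  init      0.06979    0.4016   0.03257    0.9977
  Δ         -0.0106    0.0318    0.0106    0.0106
  eq        0.05919    0.4334   0.04317     1.008
  solve Keq expr → x = 0.0106; check Q = 0.05987
Then remove 0.008199 M of X.
Step 2:
                  X         G         E         C
  init      0.05099    0.4334   0.04317     1.008
  Δ        0.002297 -0.006891 -0.002297 -0.002297
  eq        0.05329    0.4265   0.04087     1.006
  solve Keq expr → x = -0.002297; check Q = 0.05987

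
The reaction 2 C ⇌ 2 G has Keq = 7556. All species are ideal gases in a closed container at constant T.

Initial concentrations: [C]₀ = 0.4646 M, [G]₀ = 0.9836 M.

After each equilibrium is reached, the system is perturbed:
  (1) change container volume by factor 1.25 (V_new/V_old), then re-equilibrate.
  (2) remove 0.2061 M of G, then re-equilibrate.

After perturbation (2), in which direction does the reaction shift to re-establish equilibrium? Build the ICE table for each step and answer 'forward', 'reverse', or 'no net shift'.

Q₀ = 4.482 vs Keq = 7556 ⇒ Q<K, forward
Step 1:
                  C         G
  I          0.4646    0.9836
  C         -0.4481    0.4481
  E         0.01647     1.432
  solve Keq expr → x = 0.2241; check Q = 7556
Then change container volume by factor 1.25 (V_new/V_old).
Step 2:
                  C         G
  I         0.01318     1.145
  C               0         0
  E         0.01318     1.145
  solve Keq expr → x = 0; check Q = 7556
Then remove 0.2061 M of G.
Step 3:
                  C         G
  I         0.01318    0.9393
  C       -0.002344  0.002344
  E         0.01083    0.9416
  solve Keq expr → x = 0.001172; check Q = 7556

Direction: forward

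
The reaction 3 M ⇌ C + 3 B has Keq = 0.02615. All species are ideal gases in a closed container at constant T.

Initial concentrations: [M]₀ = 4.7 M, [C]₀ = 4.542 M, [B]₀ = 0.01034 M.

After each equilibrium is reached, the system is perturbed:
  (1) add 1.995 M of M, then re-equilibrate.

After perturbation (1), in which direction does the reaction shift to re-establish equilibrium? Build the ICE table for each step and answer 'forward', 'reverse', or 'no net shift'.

Direction: forward

Q₀ = 4.8363e-08 vs Keq = 0.02615 ⇒ Q<K, forward
Step 1:
                   M          C          B
  I              4.7      4.542    0.01034
  C          -0.6956     0.2319     0.6956
  E            4.004      4.774     0.7059
  solve Keq expr → x = 0.2319; check Q = 0.02615
Then add 1.995 M of M.
Step 2:
                   M          C          B
  I            5.999      4.774     0.7059
  C          -0.2932    0.09774     0.2932
  E            5.706      4.872     0.9991
  solve Keq expr → x = 0.09774; check Q = 0.02615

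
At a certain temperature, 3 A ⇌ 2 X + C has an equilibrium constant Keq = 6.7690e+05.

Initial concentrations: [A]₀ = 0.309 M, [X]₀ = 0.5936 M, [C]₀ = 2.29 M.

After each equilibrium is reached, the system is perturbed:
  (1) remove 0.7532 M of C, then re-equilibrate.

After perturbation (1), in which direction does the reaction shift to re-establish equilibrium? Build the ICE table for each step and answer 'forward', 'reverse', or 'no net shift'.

Direction: forward

Q₀ = 27.35 vs Keq = 6.7690e+05 ⇒ Q<K, forward
Step 1:
                  A         X         C
  init        0.309    0.5936      2.29
  Δ          -0.296    0.1973   0.09866
  eq        0.01302    0.7909     2.389
  solve Keq expr → x = 0.09866; check Q = 6.7690e+05
Then remove 0.7532 M of C.
Step 2:
                  A         X         C
  init      0.01302    0.7909     1.635
  Δ       -0.001533  0.001022 5.1115e-04
  eq        0.01149    0.7919     1.636
  solve Keq expr → x = 5.1115e-04; check Q = 6.7690e+05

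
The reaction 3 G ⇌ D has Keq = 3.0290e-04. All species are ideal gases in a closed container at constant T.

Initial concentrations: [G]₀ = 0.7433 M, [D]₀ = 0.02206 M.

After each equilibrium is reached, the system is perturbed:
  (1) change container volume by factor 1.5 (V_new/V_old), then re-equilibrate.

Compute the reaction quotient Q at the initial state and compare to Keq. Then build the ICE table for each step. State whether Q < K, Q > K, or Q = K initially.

Q₀ = 0.05372; Q > K (proceeds reverse)

Q₀ = 0.05372 vs Keq = 3.0290e-04 ⇒ Q>K, reverse
Step 1:
                   G          D
  Initial     0.7433    0.02206
  Change      0.0657    -0.0219
  Equil        0.809 1.6038e-04
  solve Keq expr → x = -0.0219; check Q = 3.0290e-04
Then change container volume by factor 1.5 (V_new/V_old).
Step 2:
                   G          D
  Initial     0.5393 1.0692e-04
  Change  1.7806e-04 -5.9352e-05
  Equil       0.5395 4.7566e-05
  solve Keq expr → x = -5.9352e-05; check Q = 3.0290e-04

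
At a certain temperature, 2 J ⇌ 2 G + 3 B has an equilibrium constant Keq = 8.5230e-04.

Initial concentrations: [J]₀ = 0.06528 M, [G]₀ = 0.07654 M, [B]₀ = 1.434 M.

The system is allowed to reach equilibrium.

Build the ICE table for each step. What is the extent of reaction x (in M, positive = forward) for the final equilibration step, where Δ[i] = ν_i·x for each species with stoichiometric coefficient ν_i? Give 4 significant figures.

Q₀ = 4.054 vs Keq = 8.5230e-04 ⇒ Q>K, reverse
Step 1:
                   J          G          B
  init       0.06528    0.07654      1.434
  Δ          0.07387   -0.07387    -0.1108
  eq          0.1392   0.002669      1.323
  solve Keq expr → x = -0.03694; check Q = 8.5230e-04

x = -0.03694 M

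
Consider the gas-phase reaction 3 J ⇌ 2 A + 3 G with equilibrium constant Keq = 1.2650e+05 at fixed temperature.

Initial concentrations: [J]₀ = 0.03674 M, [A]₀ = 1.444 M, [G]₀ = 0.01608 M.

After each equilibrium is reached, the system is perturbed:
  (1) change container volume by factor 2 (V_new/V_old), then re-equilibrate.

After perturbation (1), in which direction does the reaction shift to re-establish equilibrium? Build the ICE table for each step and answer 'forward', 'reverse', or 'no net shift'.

Direction: forward

Q₀ = 0.1748 vs Keq = 1.2650e+05 ⇒ Q<K, forward
Step 1:
                   J          A          G
  init       0.03674      1.444    0.01608
  Δ         -0.03542    0.02361    0.03542
  eq        0.001325      1.468     0.0515
  solve Keq expr → x = 0.01181; check Q = 1.2650e+05
Then change container volume by factor 2 (V_new/V_old).
Step 2:
                   J          A          G
  init    6.6239e-04     0.7338    0.02575
  Δ       -2.4114e-04 1.6076e-04 2.4114e-04
  eq      4.2125e-04      0.734    0.02599
  solve Keq expr → x = 8.0380e-05; check Q = 1.2650e+05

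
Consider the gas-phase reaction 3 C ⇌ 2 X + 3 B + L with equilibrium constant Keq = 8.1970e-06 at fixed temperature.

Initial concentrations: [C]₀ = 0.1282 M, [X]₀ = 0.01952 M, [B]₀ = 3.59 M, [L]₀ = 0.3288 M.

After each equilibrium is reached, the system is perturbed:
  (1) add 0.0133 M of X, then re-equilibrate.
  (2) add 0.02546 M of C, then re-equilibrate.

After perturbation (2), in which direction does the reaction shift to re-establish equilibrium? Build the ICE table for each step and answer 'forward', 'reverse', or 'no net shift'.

Direction: forward

Q₀ = 2.751 vs Keq = 8.1970e-06 ⇒ Q>K, reverse
Step 1:
                  C         X         B         L
  I          0.1282   0.01952      3.59    0.3288
  C         0.02921  -0.01947  -0.02921 -0.009736
  E          0.1574 4.7110e-05     3.561    0.3191
  solve Keq expr → x = -0.009736; check Q = 8.1970e-06
Then add 0.0133 M of X.
Step 2:
                  C         X         B         L
  I          0.1574   0.01335     3.561    0.3191
  C         0.01993  -0.01329  -0.01993 -0.006645
  E          0.1773 5.7414e-05     3.541    0.3124
  solve Keq expr → x = -0.006645; check Q = 8.1970e-06
Then add 0.02546 M of C.
Step 3:
                  C         X         B         L
  I          0.2028 5.7414e-05     3.541    0.3124
  C       -1.9179e-05 1.2786e-05 1.9179e-05 6.3931e-06
  E          0.2028 7.0201e-05     3.541    0.3124
  solve Keq expr → x = 6.3931e-06; check Q = 8.1970e-06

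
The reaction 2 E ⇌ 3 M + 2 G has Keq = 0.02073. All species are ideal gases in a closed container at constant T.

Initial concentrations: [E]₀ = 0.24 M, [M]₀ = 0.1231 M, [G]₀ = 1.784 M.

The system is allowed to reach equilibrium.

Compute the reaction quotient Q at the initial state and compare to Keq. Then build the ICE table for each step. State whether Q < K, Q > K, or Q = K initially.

Q₀ = 0.1031 vs Keq = 0.02073 ⇒ Q>K, reverse
Step 1:
                   E          M          G
  Initial       0.24     0.1231      1.784
  Change     0.02953    -0.0443   -0.02953
  Equil       0.2695     0.0788      1.754
  solve Keq expr → x = -0.01477; check Q = 0.02073

Q₀ = 0.1031; Q > K (proceeds reverse)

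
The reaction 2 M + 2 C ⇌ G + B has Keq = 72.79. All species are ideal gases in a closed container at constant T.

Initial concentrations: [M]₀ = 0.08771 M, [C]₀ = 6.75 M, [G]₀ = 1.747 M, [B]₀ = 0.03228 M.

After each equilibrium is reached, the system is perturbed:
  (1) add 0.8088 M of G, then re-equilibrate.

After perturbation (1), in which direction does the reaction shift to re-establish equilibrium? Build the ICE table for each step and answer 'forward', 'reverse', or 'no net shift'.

Q₀ = 0.1609 vs Keq = 72.79 ⇒ Q<K, forward
Step 1:
                   M          C          G          B
  Initial    0.08771       6.75      1.747    0.03228
  Change    -0.08136   -0.08136    0.04068    0.04068
  Equil     0.006348      6.669      1.788    0.07296
  solve Keq expr → x = 0.04068; check Q = 72.79
Then add 0.8088 M of G.
Step 2:
                   M          C          G          B
  Initial   0.006348      6.669      2.596    0.07296
  Change    0.001267   0.001267 -6.3335e-04 -6.3335e-04
  Equil     0.007614       6.67      2.596    0.07233
  solve Keq expr → x = -6.3335e-04; check Q = 72.79

Direction: reverse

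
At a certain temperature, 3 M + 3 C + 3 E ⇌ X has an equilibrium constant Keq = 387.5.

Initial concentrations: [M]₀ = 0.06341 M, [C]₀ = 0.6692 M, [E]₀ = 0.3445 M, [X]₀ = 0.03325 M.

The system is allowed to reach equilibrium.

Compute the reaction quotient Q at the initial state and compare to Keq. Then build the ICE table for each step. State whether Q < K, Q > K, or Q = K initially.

Q₀ = 1.0643e+04; Q > K (proceeds reverse)

Q₀ = 1.0643e+04 vs Keq = 387.5 ⇒ Q>K, reverse
Step 1:
                  M         C         E         X
  init      0.06341    0.6692    0.3445   0.03325
  Δ         0.05427   0.05427   0.05427  -0.01809
  eq         0.1177    0.7235    0.3988   0.01516
  solve Keq expr → x = -0.01809; check Q = 387.5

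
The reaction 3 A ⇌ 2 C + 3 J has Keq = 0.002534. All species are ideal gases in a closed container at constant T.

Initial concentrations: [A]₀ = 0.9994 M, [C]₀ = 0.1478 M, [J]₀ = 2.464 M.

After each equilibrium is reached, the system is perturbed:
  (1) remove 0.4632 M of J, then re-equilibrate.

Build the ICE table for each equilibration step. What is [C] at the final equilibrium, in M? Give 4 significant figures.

Q₀ = 0.3274 vs Keq = 0.002534 ⇒ Q>K, reverse
Step 1:
                  A         C         J
  Initial    0.9994    0.1478     2.464
  Change      0.193   -0.1286    -0.193
  Equil       1.192   0.01915     2.271
  solve Keq expr → x = -0.06432; check Q = 0.002534
Then remove 0.4632 M of J.
Step 2:
                  A         C         J
  Initial     1.192   0.01915     1.808
  Change   -0.01082   0.00721   0.01082
  Equil       1.182   0.02636     1.819
  solve Keq expr → x = 0.003605; check Q = 0.002534

[C]_eq = 0.02636 M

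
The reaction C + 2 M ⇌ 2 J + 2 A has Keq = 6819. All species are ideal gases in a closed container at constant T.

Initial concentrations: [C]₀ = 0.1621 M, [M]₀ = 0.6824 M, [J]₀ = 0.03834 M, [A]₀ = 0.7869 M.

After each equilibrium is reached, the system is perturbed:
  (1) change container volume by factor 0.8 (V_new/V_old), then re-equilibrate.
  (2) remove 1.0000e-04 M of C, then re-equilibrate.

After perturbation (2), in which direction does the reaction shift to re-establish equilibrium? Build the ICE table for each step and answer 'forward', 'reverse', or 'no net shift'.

Direction: reverse

Q₀ = 0.01206 vs Keq = 6819 ⇒ Q<K, forward
Step 1:
                  C         M         J         A
  init       0.1621    0.6824   0.03834    0.7869
  Δ         -0.1619   -0.3238    0.3238    0.3238
  eq      1.8458e-04    0.3586    0.3622     1.111
  solve Keq expr → x = 0.1619; check Q = 6819
Then change container volume by factor 0.8 (V_new/V_old).
Step 2:
                  C         M         J         A
  init    2.3072e-04    0.4482    0.4527     1.388
  Δ       5.7339e-05 1.1468e-04 -1.1468e-04 -1.1468e-04
  eq      2.8806e-04    0.4483    0.4526     1.388
  solve Keq expr → x = -5.7339e-05; check Q = 6819
Then remove 1.0000e-04 M of C.
Step 3:
                  C         M         J         A
  init    1.8806e-04    0.4483    0.4526     1.388
  Δ       9.9410e-05 1.9882e-04 -1.9882e-04 -1.9882e-04
  eq      2.8747e-04    0.4485    0.4524     1.388
  solve Keq expr → x = -9.9410e-05; check Q = 6819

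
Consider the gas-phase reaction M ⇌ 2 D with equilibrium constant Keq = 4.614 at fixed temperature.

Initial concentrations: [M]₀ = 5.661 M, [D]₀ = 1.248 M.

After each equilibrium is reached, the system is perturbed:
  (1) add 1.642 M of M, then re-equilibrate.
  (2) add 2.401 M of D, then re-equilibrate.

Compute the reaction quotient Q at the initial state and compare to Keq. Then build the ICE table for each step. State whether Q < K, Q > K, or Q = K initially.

Q₀ = 0.2751; Q < K (proceeds forward)

Q₀ = 0.2751 vs Keq = 4.614 ⇒ Q<K, forward
Step 1:
                  M         D
  Initial     5.661     1.248
  Change     -1.553     3.106
  Equil       4.108     4.354
  solve Keq expr → x = 1.553; check Q = 4.614
Then add 1.642 M of M.
Step 2:
                  M         D
  Initial      5.75     4.354
  Change    -0.3248    0.6495
  Equil       5.425     5.003
  solve Keq expr → x = 0.3248; check Q = 4.614
Then add 2.401 M of D.
Step 3:
                  M         D
  Initial     5.425     7.404
  Change     0.9832    -1.966
  Equil       6.409     5.438
  solve Keq expr → x = -0.9832; check Q = 4.614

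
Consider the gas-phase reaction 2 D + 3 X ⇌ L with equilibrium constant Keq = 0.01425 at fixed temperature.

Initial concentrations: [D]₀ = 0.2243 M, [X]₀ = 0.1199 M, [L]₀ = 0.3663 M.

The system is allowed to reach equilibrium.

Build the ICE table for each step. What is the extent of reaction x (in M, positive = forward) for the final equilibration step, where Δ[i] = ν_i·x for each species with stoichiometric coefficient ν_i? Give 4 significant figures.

x = -0.3474 M

Q₀ = 4224 vs Keq = 0.01425 ⇒ Q>K, reverse
Step 1:
                   D          X          L
  I           0.2243     0.1199     0.3663
  C           0.6948      1.042    -0.3474
  E           0.9191      1.162    0.01889
  solve Keq expr → x = -0.3474; check Q = 0.01425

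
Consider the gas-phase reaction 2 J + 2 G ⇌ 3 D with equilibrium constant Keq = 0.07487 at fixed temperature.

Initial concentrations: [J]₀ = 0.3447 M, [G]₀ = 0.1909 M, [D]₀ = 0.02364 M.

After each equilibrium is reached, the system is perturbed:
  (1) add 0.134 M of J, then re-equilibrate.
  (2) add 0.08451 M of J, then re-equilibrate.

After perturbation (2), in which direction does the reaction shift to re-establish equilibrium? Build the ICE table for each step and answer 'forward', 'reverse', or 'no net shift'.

Q₀ = 0.003051 vs Keq = 0.07487 ⇒ Q<K, forward
Step 1:
                   J          G          D
  I           0.3447     0.1909    0.02364
  C         -0.02412   -0.02412    0.03618
  E           0.3206     0.1668    0.05982
  solve Keq expr → x = 0.01206; check Q = 0.07487
Then add 0.134 M of J.
Step 2:
                   J          G          D
  I           0.4546     0.1668    0.05982
  C        -0.008203  -0.008203     0.0123
  E           0.4464     0.1586    0.07212
  solve Keq expr → x = 0.004102; check Q = 0.07487
Then add 0.08451 M of J.
Step 3:
                   J          G          D
  I           0.5309     0.1586    0.07212
  C        -0.004551  -0.004551   0.006827
  E           0.5263      0.154    0.07895
  solve Keq expr → x = 0.002276; check Q = 0.07487

Direction: forward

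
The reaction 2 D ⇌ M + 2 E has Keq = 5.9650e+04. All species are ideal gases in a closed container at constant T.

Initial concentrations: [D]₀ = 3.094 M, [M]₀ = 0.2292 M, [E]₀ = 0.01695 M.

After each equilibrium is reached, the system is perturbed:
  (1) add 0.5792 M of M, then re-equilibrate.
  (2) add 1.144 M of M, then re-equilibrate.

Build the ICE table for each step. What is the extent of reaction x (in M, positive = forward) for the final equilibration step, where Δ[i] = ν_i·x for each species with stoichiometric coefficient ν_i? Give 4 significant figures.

x = -0.00211 M

Q₀ = 6.8788e-06 vs Keq = 5.9650e+04 ⇒ Q<K, forward
Step 1:
                    D           M           E
  I             3.094      0.2292     0.01695
  C            -3.077       1.539       3.077
  E           0.01684       1.768       3.094
  solve Keq expr → x = 1.539; check Q = 5.9650e+04
Then add 0.5792 M of M.
Step 2:
                    D           M           E
  I           0.01684       2.347       3.094
  C          0.002543   -0.001272   -0.002543
  E           0.01939       2.346       3.092
  solve Keq expr → x = -0.001272; check Q = 5.9650e+04
Then add 1.144 M of M.
Step 3:
                    D           M           E
  I           0.01939        3.49       3.092
  C           0.00422    -0.00211    -0.00422
  E           0.02361       3.488       3.087
  solve Keq expr → x = -0.00211; check Q = 5.9650e+04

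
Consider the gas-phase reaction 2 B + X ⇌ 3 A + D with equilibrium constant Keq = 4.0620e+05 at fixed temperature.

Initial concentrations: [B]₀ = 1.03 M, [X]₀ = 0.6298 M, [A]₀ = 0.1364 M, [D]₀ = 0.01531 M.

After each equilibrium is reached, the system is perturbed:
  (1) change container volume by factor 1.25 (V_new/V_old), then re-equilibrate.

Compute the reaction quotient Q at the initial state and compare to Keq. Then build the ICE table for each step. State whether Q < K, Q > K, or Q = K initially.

Q₀ = 5.8149e-05 vs Keq = 4.0620e+05 ⇒ Q<K, forward
Step 1:
                   B          X          A          D
  init          1.03     0.6298     0.1364    0.01531
  Δ           -1.023    -0.5114      1.534     0.5114
  eq        0.007147     0.1184      1.671     0.5267
  solve Keq expr → x = 0.5114; check Q = 4.0620e+05
Then change container volume by factor 1.25 (V_new/V_old).
Step 2:
                   B          X          A          D
  init      0.005718     0.0947      1.337     0.4214
  Δ       -5.8881e-04 -2.9440e-04 8.8321e-04 2.9440e-04
  eq        0.005129     0.0944      1.337     0.4217
  solve Keq expr → x = 2.9440e-04; check Q = 4.0620e+05

Q₀ = 5.8149e-05; Q < K (proceeds forward)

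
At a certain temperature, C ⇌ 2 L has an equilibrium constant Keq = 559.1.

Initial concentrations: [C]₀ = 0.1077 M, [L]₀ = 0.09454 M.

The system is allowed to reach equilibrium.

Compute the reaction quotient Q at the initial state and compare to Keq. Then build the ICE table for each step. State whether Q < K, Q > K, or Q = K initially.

Q₀ = 0.08299 vs Keq = 559.1 ⇒ Q<K, forward
Step 1:
                    C           L
  Initial      0.1077     0.09454
  Change      -0.1075      0.2151
  Equil    1.7144e-04      0.3096
  solve Keq expr → x = 0.1075; check Q = 559.1

Q₀ = 0.08299; Q < K (proceeds forward)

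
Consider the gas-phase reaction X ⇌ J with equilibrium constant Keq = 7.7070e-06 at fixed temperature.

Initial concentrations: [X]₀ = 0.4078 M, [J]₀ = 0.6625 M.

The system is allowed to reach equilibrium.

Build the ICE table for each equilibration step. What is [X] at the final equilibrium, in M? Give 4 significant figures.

[X]_eq = 1.07 M

Q₀ = 1.625 vs Keq = 7.7070e-06 ⇒ Q>K, reverse
Step 1:
                  X         J
  init       0.4078    0.6625
  Δ          0.6625   -0.6625
  eq           1.07 8.2487e-06
  solve Keq expr → x = -0.6625; check Q = 7.7070e-06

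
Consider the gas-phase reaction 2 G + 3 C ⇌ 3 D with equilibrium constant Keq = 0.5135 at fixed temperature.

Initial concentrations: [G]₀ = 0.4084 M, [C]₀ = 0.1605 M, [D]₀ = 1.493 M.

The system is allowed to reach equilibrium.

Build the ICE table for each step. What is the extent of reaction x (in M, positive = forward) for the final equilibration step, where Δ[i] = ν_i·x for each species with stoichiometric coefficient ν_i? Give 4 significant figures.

x = -0.2594 M

Q₀ = 4826 vs Keq = 0.5135 ⇒ Q>K, reverse
Step 1:
                  G         C         D
  init       0.4084    0.1605     1.493
  Δ          0.5188    0.7782   -0.7782
  eq         0.9272    0.9387    0.7148
  solve Keq expr → x = -0.2594; check Q = 0.5135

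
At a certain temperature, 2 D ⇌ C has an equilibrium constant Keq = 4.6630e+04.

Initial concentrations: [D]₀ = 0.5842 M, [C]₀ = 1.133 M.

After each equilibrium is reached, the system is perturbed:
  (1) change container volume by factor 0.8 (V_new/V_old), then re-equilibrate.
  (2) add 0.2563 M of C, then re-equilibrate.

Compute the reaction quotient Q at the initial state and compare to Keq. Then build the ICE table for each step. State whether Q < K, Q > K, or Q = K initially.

Q₀ = 3.32 vs Keq = 4.6630e+04 ⇒ Q<K, forward
Step 1:
                  D         C
  Initial    0.5842     1.133
  Change    -0.5787    0.2893
  Equil    0.005523     1.422
  solve Keq expr → x = 0.2893; check Q = 4.6630e+04
Then change container volume by factor 0.8 (V_new/V_old).
Step 2:
                  D         C
  Initial  0.006904     1.778
  Change  -7.2821e-04 3.6410e-04
  Equil    0.006175     1.778
  solve Keq expr → x = 3.6410e-04; check Q = 4.6630e+04
Then add 0.2563 M of C.
Step 3:
                  D         C
  Initial  0.006175     2.035
  Change  4.2970e-04 -2.1485e-04
  Equil    0.006605     2.034
  solve Keq expr → x = -2.1485e-04; check Q = 4.6630e+04

Q₀ = 3.32; Q < K (proceeds forward)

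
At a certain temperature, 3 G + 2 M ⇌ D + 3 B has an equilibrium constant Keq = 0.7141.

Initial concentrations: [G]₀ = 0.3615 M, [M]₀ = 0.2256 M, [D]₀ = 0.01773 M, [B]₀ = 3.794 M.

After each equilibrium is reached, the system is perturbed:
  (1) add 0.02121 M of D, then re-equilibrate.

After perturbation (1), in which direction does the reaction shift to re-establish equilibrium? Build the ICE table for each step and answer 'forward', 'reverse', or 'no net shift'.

Direction: reverse

Q₀ = 402.7 vs Keq = 0.7141 ⇒ Q>K, reverse
Step 1:
                    G           M           D           B
  init         0.3615      0.2256     0.01773       3.794
  Δ           0.05299     0.03533    -0.01766    -0.05299
  eq           0.4145      0.2609  6.6127e-05       3.741
  solve Keq expr → x = -0.01766; check Q = 0.7141
Then add 0.02121 M of D.
Step 2:
                    G           M           D           B
  init         0.4145      0.2609     0.02128       3.741
  Δ            0.0634     0.04226    -0.02113     -0.0634
  eq           0.4779      0.3032  1.4404e-04       3.678
  solve Keq expr → x = -0.02113; check Q = 0.7141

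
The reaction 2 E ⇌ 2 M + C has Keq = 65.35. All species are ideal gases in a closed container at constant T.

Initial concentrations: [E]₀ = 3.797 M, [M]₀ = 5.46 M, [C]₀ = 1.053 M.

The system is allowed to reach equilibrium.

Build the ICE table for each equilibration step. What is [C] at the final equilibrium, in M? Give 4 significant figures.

Q₀ = 2.177 vs Keq = 65.35 ⇒ Q<K, forward
Step 1:
                   E          M          C
  init         3.797       5.46      1.053
  Δ           -2.354      2.354      1.177
  eq           1.443      7.814       2.23
  solve Keq expr → x = 1.177; check Q = 65.35

[C]_eq = 2.23 M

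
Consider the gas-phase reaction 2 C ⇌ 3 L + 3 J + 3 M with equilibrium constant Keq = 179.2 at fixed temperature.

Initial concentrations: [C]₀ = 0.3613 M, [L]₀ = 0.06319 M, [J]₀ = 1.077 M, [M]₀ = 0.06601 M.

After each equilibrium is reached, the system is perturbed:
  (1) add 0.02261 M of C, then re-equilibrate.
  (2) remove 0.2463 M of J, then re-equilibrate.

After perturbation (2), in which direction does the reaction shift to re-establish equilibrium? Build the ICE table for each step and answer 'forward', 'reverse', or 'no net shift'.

Direction: forward

Q₀ = 6.9452e-07 vs Keq = 179.2 ⇒ Q<K, forward
Step 1:
                   C          L          J          M
  Initial     0.3613    0.06319      1.077    0.06601
  Change     -0.3344     0.5016     0.5016     0.5016
  Equil      0.02689     0.5648      1.579     0.5676
  solve Keq expr → x = 0.1672; check Q = 179.2
Then add 0.02261 M of C.
Step 2:
                   C          L          J          M
  Initial     0.0495     0.5648      1.579     0.5676
  Change    -0.01783    0.02674    0.02674    0.02674
  Equil      0.03168     0.5915      1.605     0.5944
  solve Keq expr → x = 0.008914; check Q = 179.2
Then remove 0.2463 M of J.
Step 3:
                   C          L          J          M
  Initial    0.03168     0.5915      1.359     0.5944
  Change   -0.005681   0.008521   0.008521   0.008521
  Equil        0.026     0.6001      1.368     0.6029
  solve Keq expr → x = 0.00284; check Q = 179.2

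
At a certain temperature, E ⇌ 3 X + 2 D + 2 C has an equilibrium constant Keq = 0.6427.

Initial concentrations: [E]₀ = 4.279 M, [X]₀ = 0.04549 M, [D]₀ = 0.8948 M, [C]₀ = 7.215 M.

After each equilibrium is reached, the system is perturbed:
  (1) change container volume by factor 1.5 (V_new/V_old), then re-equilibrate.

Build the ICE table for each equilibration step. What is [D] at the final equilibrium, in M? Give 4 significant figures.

[D]_eq = 0.8733 M

Q₀ = 9.1692e-04 vs Keq = 0.6427 ⇒ Q<K, forward
Step 1:
                   E          X          D          C
  Initial      4.279    0.04549     0.8948      7.215
  Change    -0.09961     0.2988     0.1992     0.1992
  Equil        4.179     0.3443      1.094      7.414
  solve Keq expr → x = 0.09961; check Q = 0.6427
Then change container volume by factor 1.5 (V_new/V_old).
Step 2:
                   E          X          D          C
  Initial      2.786     0.2296     0.7294      4.943
  Change    -0.07197     0.2159     0.1439     0.1439
  Equil        2.714     0.4455     0.8733      5.087
  solve Keq expr → x = 0.07197; check Q = 0.6427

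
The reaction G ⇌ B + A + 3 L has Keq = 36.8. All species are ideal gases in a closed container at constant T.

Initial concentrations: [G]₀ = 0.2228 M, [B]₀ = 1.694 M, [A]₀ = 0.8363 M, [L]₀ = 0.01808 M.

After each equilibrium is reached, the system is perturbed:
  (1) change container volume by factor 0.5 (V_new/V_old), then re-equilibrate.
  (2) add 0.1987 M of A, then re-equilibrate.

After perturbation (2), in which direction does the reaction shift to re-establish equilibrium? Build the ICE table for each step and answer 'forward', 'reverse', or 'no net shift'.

Direction: reverse

Q₀ = 3.7580e-05 vs Keq = 36.8 ⇒ Q<K, forward
Step 1:
                    G           B           A           L
  Initial      0.2228       1.694      0.8363     0.01808
  Change      -0.2084      0.2084      0.2084      0.6253
  Equil       0.01438       1.902       1.045      0.6433
  solve Keq expr → x = 0.2084; check Q = 36.8
Then change container volume by factor 0.5 (V_new/V_old).
Step 2:
                    G           B           A           L
  Initial     0.02876       3.805       2.089       1.287
  Change       0.1231     -0.1231     -0.1231     -0.3693
  Equil        0.1519       3.682       1.966      0.9174
  solve Keq expr → x = -0.1231; check Q = 36.8
Then add 0.1987 M of A.
Step 3:
                    G           B           A           L
  Initial      0.1519       3.682       2.165      0.9174
  Change     0.005629   -0.005629   -0.005629    -0.01689
  Equil        0.1575       3.676       2.159      0.9005
  solve Keq expr → x = -0.005629; check Q = 36.8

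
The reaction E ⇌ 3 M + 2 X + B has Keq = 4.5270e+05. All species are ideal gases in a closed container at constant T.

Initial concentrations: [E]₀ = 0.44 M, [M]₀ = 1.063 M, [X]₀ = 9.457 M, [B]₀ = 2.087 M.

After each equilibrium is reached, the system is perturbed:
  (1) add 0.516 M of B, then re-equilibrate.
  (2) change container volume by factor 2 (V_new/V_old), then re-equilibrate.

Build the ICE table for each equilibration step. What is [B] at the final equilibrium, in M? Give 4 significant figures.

Q₀ = 509.5 vs Keq = 4.5270e+05 ⇒ Q<K, forward
Step 1:
                   E          M          X          B
  I             0.44      1.063      9.457      2.087
  C          -0.4322      1.297     0.8644     0.4322
  E         0.007789       2.36      10.32      2.519
  solve Keq expr → x = 0.4322; check Q = 4.5270e+05
Then add 0.516 M of B.
Step 2:
                   E          M          X          B
  I         0.007789       2.36      10.32      3.035
  C          0.00153  -0.004591  -0.003061   -0.00153
  E         0.009319      2.355      10.32      3.034
  solve Keq expr → x = -0.00153; check Q = 4.5270e+05
Then change container volume by factor 2 (V_new/V_old).
Step 3:
                   E          M          X          B
  I          0.00466      1.178      5.159      1.517
  C        -0.004508    0.01352   0.009016   0.004508
  E       1.5166e-04      1.191      5.168      1.521
  solve Keq expr → x = 0.004508; check Q = 4.5270e+05

[B]_eq = 1.521 M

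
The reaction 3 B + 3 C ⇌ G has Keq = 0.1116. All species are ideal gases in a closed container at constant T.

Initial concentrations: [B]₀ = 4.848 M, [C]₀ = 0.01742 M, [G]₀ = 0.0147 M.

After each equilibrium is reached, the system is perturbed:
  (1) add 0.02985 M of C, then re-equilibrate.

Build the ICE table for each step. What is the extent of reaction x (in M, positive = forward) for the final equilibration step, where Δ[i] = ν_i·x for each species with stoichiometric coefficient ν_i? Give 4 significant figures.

Q₀ = 24.41 vs Keq = 0.1116 ⇒ Q>K, reverse
Step 1:
                   B          C          G
  init         4.848    0.01742     0.0147
  Δ           0.0376     0.0376   -0.01253
  eq           4.886    0.05502   0.002167
  solve Keq expr → x = -0.01253; check Q = 0.1116
Then add 0.02985 M of C.
Step 2:
                   B          C          G
  init         4.886    0.08487   0.002167
  Δ        -0.009869  -0.009869    0.00329
  eq           4.876      0.075   0.005457
  solve Keq expr → x = 0.00329; check Q = 0.1116

x = 0.00329 M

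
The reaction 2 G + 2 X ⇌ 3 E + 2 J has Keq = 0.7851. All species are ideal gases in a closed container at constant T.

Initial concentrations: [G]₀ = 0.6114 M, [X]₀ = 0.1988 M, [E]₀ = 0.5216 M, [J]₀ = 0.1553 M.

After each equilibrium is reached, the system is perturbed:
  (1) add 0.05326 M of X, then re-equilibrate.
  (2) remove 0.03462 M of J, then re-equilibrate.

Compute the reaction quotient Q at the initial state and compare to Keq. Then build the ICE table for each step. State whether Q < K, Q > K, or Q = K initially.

Q₀ = 0.2317 vs Keq = 0.7851 ⇒ Q<K, forward
Step 1:
                    G           X           E           J
  I            0.6114      0.1988      0.5216      0.1553
  C          -0.03562    -0.03562     0.05343     0.03562
  E            0.5758      0.1632       0.575      0.1909
  solve Keq expr → x = 0.01781; check Q = 0.7851
Then add 0.05326 M of X.
Step 2:
                    G           X           E           J
  I            0.5758      0.2164       0.575      0.1909
  C          -0.01832    -0.01832     0.02748     0.01832
  E            0.5575      0.1981      0.6025      0.2092
  solve Keq expr → x = 0.009161; check Q = 0.7851
Then remove 0.03462 M of J.
Step 3:
                    G           X           E           J
  I            0.5575      0.1981      0.6025      0.1746
  C          -0.01114    -0.01114      0.0167     0.01114
  E            0.5463       0.187      0.6192      0.1858
  solve Keq expr → x = 0.005568; check Q = 0.7851

Q₀ = 0.2317; Q < K (proceeds forward)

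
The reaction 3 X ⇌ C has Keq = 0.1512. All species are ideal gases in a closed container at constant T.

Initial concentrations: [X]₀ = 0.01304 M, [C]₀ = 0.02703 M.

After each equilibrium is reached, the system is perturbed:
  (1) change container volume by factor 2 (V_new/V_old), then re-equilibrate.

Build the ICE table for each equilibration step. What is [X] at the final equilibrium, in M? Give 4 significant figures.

[X]_eq = 0.04702 M

Q₀ = 1.2190e+04 vs Keq = 0.1512 ⇒ Q>K, reverse
Step 1:
                   X          C
  I          0.01304    0.02703
  C          0.08072   -0.02691
  E          0.09376 1.2461e-04
  solve Keq expr → x = -0.02691; check Q = 0.1512
Then change container volume by factor 2 (V_new/V_old).
Step 2:
                   X          C
  I          0.04688 6.2305e-05
  C       1.3977e-04 -4.6589e-05
  E          0.04702 1.5716e-05
  solve Keq expr → x = -4.6589e-05; check Q = 0.1512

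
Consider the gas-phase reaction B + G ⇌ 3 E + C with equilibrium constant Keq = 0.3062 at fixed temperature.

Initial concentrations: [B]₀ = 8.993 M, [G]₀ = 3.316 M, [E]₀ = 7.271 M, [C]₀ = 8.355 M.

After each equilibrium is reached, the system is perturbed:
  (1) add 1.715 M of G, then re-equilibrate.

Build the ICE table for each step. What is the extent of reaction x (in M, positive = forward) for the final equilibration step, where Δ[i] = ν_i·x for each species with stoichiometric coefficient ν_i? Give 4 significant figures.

x = 0.04315 M

Q₀ = 107.7 vs Keq = 0.3062 ⇒ Q>K, reverse
Step 1:
                   B          G          E          C
  I            8.993      3.316      7.271      8.355
  C            1.956      1.956     -5.868     -1.956
  E            10.95      5.272      1.403      6.399
  solve Keq expr → x = -1.956; check Q = 0.3062
Then add 1.715 M of G.
Step 2:
                   B          G          E          C
  I            10.95      6.987      1.403      6.399
  C         -0.04315   -0.04315     0.1295    0.04315
  E            10.91      6.944      1.533      6.442
  solve Keq expr → x = 0.04315; check Q = 0.3062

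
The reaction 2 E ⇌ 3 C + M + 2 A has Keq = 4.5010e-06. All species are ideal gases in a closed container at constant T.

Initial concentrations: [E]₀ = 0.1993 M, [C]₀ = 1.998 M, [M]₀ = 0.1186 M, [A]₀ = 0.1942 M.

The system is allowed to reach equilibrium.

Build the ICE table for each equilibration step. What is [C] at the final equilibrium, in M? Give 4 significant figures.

[C]_eq = 1.71 M

Q₀ = 0.8982 vs Keq = 4.5010e-06 ⇒ Q>K, reverse
Step 1:
                   E          C          M          A
  init        0.1993      1.998     0.1186     0.1942
  Δ           0.1917    -0.2876   -0.09587    -0.1917
  eq           0.391       1.71    0.02273    0.00246
  solve Keq expr → x = -0.09587; check Q = 4.5010e-06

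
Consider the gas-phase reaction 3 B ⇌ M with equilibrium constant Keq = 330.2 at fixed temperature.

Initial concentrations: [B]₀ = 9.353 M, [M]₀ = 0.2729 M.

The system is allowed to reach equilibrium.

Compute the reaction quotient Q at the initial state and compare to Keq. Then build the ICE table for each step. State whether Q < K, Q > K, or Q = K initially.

Q₀ = 3.3354e-04; Q < K (proceeds forward)

Q₀ = 3.3354e-04 vs Keq = 330.2 ⇒ Q<K, forward
Step 1:
                  B         M
  init        9.353    0.2729
  Δ          -9.137     3.046
  eq         0.2158     3.319
  solve Keq expr → x = 3.046; check Q = 330.2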